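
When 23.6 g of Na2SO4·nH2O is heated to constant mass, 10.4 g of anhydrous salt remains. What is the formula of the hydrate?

Na2SO4·10H2O

Mass of water lost = 23.6 − 10.4 = 13.2 g → 13.2 / 18.02 = 0.7325 mol H2O
Molar mass of Na2SO4 = 142.05 g/mol → mol Na2SO4 = 10.4 / 142.05 = 0.07321
n = 0.7325 / 0.07321 = 10.01 ≈ 10 → Na2SO4·10H2O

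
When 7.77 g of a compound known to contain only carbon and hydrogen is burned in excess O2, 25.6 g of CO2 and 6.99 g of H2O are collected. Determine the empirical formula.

C3H4

mol C = 25.6 / 44.01 = 0.5817; mass C = 0.5817 × 12.01 = 6.986 g
mol H = 2 × (6.99 / 18.02) = 0.7758; mass H = 0.7758 × 1.008 = 0.7820 g
Divide by the smallest (0.5817 mol C): C 1.000, H 1.334
Multiply by 3: C 3.00, H 4.00 → C3H4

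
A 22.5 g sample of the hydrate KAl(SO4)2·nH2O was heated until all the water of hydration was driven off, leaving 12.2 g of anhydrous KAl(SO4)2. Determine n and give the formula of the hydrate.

KAl(SO4)2·12H2O

Mass of water lost = 22.5 − 12.2 = 10.3 g → 10.3 / 18.02 = 0.5716 mol H2O
Molar mass of KAl(SO4)2 = 258.22 g/mol → mol KAl(SO4)2 = 12.2 / 258.22 = 0.04725
n = 0.5716 / 0.04725 = 12.10 ≈ 12 → KAl(SO4)2·12H2O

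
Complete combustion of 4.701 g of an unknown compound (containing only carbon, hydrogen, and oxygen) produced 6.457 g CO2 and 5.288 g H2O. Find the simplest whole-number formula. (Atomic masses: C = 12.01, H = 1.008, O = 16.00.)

mol C = 6.457 / 44.01 = 0.1467; mass C = 0.1467 × 12.01 = 1.762 g
mol H = 2 × (5.288 / 18.02) = 0.5869; mass H = 0.5869 × 1.008 = 0.5916 g
mass O = 4.701 − (2.354) = 2.347 g → mol O = 0.1467
Divide by the smallest (0.1467 mol O): C 1.000, H 4.000, O 1.000
≈ 1:4:1 → CH4O

CH4O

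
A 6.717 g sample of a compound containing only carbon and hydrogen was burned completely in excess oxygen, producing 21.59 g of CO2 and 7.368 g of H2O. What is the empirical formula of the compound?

mol C = 21.59 / 44.01 = 0.4906; mass C = 0.4906 × 12.01 = 5.892 g
mol H = 2 × (7.368 / 18.02) = 0.8178; mass H = 0.8178 × 1.008 = 0.8243 g
Divide by the smallest (0.4906 mol C): C 1.000, H 1.667
×3: C 3.00, H 5.00 → C3H5

C3H5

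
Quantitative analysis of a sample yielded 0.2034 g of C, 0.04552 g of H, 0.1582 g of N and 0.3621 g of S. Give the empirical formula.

n(C) = 0.2034/12.01 = 0.01694, n(H) = 0.04552/1.008 = 0.04516, n(N) = 0.1582/14.01 = 0.01129, n(S) = 0.3621/32.07 = 0.01129
Ratios (÷ 0.01129): C 1.500, H 4.000, N 1.000, S 1.000
Scaling by 2: C 3.00, H 8.00, N 2.00, S 2.00 → C3H8N2S2

C3H8N2S2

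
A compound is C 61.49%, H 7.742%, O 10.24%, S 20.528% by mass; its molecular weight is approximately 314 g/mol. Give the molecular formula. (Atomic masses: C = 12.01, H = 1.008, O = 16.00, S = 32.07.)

C16H24O2S2

Assume 100 g: 61.49 g C, 7.742 g H, 10.24 g O, 20.528 g S.
C: 61.49 g ÷ 12.01 g/mol = 5.12 mol
H: 7.742 g ÷ 1.008 g/mol = 7.681 mol
O: 10.24 g ÷ 16.00 g/mol = 0.64 mol
S: 20.528 g ÷ 32.07 g/mol = 0.6401 mol
Ratios (÷ 0.64): C 8.000, H 12.001, O 1.000, S 1.000
≈ 8:12:1:1 → C8H12OS
Empirical-formula mass = 156.25 g/mol
n = 314 / 156.25 = 2.01 ≈ 2
Molecular formula = (C8H12OS)×2 = C16H24O2S2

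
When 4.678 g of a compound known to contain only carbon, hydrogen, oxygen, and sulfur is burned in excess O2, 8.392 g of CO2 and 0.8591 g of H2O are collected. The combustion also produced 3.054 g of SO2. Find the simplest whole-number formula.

mol C = 8.392 / 44.01 = 0.1907; mass C = 0.1907 × 12.01 = 2.290 g
mol H = 2 × (0.8591 / 18.02) = 0.09535; mass H = 0.09535 × 1.008 = 0.09611 g
mol S = 3.054 / 64.07 = 0.04767; mass S = 1.529 g
mass O = 4.678 − (3.915) = 0.7631 g → mol O = 0.04769
Ratios (÷ 0.04767): C 4.000, H 2.000, O 1.001, S 1.000
≈ 4:2:1:1 → C4H2OS

C4H2OS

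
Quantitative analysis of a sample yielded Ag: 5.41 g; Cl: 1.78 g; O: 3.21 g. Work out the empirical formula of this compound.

Ag: 5.41 g ÷ 107.87 g/mol = 0.05015 mol
Cl: 1.78 g ÷ 35.45 g/mol = 0.05021 mol
O: 3.21 g ÷ 16.00 g/mol = 0.2006 mol
Ratios (÷ 0.05015): Ag 1.000, Cl 1.001, O 4.000
→ AgClO4

AgClO4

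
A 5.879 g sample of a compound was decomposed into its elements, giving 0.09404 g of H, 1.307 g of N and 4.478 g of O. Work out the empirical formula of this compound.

H: 0.09404 g ÷ 1.008 g/mol = 0.09329 mol
N: 1.307 g ÷ 14.01 g/mol = 0.09329 mol
O: 4.478 g ÷ 16.00 g/mol = 0.2799 mol
Ratios (÷ 0.09329): H 1.000, N 1.000, O 3.000
Ratio ≈ 1:1:3, so the empirical formula is HNO3

HNO3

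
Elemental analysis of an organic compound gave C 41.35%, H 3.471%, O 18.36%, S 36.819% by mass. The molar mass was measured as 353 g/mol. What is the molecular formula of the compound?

Assume 100 g: 41.35 g C, 3.471 g H, 18.36 g O, 36.819 g S.
n(C) = 41.35/12.01 = 3.443, n(H) = 3.471/1.008 = 3.443, n(O) = 18.36/16.00 = 1.147, n(S) = 36.819/32.07 = 1.148
Smallest is O at 1.147 mol; normalising gives C 3.000, H 3.001, O 1.000, S 1.001
→ C3H3OS
Empirical-formula mass = 87.12 g/mol
n = 353 / 87.12 = 4.05 ≈ 4
Molecular formula = (C3H3OS)×4 = C12H12O4S4

C12H12O4S4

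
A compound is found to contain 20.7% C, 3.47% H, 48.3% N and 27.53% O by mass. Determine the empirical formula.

CH2N2O

Assume 100 g: 20.7 g C, 3.47 g H, 48.3 g N, 27.53 g O.
Moles — C: 20.7 / 12.01 = 1.724 mol; H: 3.47 / 1.008 = 3.442 mol; N: 48.3 / 14.01 = 3.448 mol; O: 27.53 / 16.00 = 1.721 mol
Smallest is O at 1.721 mol; normalising gives C 1.002, H 2.001, N 2.004, O 1.000
Ratio ≈ 1:2:2:1, so the empirical formula is CH2N2O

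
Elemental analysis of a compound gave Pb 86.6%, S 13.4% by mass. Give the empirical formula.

PbS

Assume 100 g: 86.6 g Pb, 13.4 g S.
Moles — Pb: 86.6 / 207.2 = 0.418 mol; S: 13.4 / 32.07 = 0.4178 mol
Ratios (÷ 0.4178): Pb 1.000, S 1.000
≈ 1:1 → PbS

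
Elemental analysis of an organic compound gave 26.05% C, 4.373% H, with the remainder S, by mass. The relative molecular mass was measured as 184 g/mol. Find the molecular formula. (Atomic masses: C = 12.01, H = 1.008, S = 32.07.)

C4H8S4

Assume 100 g: 26.05 g C, 4.373 g H, 69.577 g S.
C: 26.05 g ÷ 12.01 g/mol = 2.169 mol
H: 4.373 g ÷ 1.008 g/mol = 4.338 mol
S: 69.577 g ÷ 32.07 g/mol = 2.17 mol
Divide by the smallest (2.169 mol C): C 1.000, H 2.000, S 1.000
≈ 1:2:1 → CH2S
Empirical-formula mass = 46.10 g/mol
n = 184 / 46.10 = 3.99 ≈ 4
Molecular formula = (CH2S)×4 = C4H8S4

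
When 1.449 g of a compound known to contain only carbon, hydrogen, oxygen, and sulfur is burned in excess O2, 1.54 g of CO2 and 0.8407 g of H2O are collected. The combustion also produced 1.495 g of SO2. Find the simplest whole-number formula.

mol C = 1.54 / 44.01 = 0.03499; mass C = 0.03499 × 12.01 = 0.4203 g
mol H = 2 × (0.8407 / 18.02) = 0.09331; mass H = 0.09331 × 1.008 = 0.09405 g
mol S = 1.495 / 64.07 = 0.02333; mass S = 0.7483 g
mass O = 1.449 − (1.263) = 0.1864 g → mol O = 0.01165
Divide by the smallest (0.01165 mol O): C 3.004, H 8.010, O 1.000, S 2.003
Ratio ≈ 3:8:1:2, so the empirical formula is C3H8OS2

C3H8OS2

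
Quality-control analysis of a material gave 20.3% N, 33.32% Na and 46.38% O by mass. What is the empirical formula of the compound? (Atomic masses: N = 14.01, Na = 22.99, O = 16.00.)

NNaO2

Assume 100 g: 20.3 g N, 33.32 g Na, 46.38 g O.
N: 20.3 g ÷ 14.01 g/mol = 1.449 mol
Na: 33.32 g ÷ 22.99 g/mol = 1.449 mol
O: 46.38 g ÷ 16.00 g/mol = 2.899 mol
Divide by the smallest (1.449 mol N): N 1.000, Na 1.000, O 2.001
Ratio ≈ 1:1:2, so the empirical formula is NNaO2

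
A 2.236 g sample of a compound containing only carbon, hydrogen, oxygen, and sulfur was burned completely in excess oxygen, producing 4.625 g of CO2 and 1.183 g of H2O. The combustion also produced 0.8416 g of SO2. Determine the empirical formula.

C8H10O2S

mol C = 4.625 / 44.01 = 0.1051; mass C = 0.1051 × 12.01 = 1.262 g
mol H = 2 × (1.183 / 18.02) = 0.1313; mass H = 0.1313 × 1.008 = 0.1323 g
mol S = 0.8416 / 64.07 = 0.01314; mass S = 0.4213 g
mass O = 2.236 − (1.816) = 0.4203 g → mol O = 0.02627
Smallest is S at 0.01314 mol; normalising gives C 8.000, H 9.996, O 2.000, S 1.000
→ C8H10O2S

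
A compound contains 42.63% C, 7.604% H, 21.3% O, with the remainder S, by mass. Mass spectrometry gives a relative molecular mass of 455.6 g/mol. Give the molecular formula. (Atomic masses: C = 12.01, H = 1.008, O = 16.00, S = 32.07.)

Assume 100 g: 42.63 g C, 7.604 g H, 21.3 g O, 28.466 g S.
C: 42.63 g ÷ 12.01 g/mol = 3.55 mol
H: 7.604 g ÷ 1.008 g/mol = 7.544 mol
O: 21.3 g ÷ 16.00 g/mol = 1.331 mol
S: 28.466 g ÷ 32.07 g/mol = 0.8876 mol
Smallest is S at 0.8876 mol; normalising gives C 3.999, H 8.499, O 1.500, S 1.000
Multiply by 2: C 8.00, H 17.00, O 3.00, S 2.00 → C8H17O3S2
Empirical-formula mass = 225.36 g/mol
n = 455.6 / 225.36 = 2.02 ≈ 2
Molecular formula = (C8H17O3S2)×2 = C16H34O6S4

C16H34O6S4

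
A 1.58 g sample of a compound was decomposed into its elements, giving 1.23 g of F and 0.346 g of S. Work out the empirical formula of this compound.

F6S

n(F) = 1.23/19.00 = 0.06474, n(S) = 0.346/32.07 = 0.01079
Ratios (÷ 0.01079): F 6.000, S 1.000
→ F6S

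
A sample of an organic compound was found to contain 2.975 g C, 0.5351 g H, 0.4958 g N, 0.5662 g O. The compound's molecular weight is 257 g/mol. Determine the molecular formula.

Moles — C: 2.975 / 12.01 = 0.2477 mol; H: 0.5351 / 1.008 = 0.5309 mol; N: 0.4958 / 14.01 = 0.03539 mol; O: 0.5662 / 16.00 = 0.03539 mol
Ratios (÷ 0.03539): C 7.000, H 15.001, N 1.000, O 1.000
≈ 7:15:1:1 → C7H15NO
Empirical-formula mass = 129.20 g/mol
n = 257 / 129.20 = 1.99 ≈ 2
Molecular formula = (C7H15NO)×2 = C14H30N2O2

C14H30N2O2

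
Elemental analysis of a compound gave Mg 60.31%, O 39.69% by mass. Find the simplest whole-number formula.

MgO

Assume 100 g: 60.31 g Mg, 39.69 g O.
Moles — Mg: 60.31 / 24.31 = 2.481 mol; O: 39.69 / 16.00 = 2.481 mol
Divide by the smallest (2.481 mol O): Mg 1.000, O 1.000
Ratio ≈ 1:1, so the empirical formula is MgO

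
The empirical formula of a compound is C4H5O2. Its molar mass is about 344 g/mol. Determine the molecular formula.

C16H20O8

Empirical-formula mass = 85.08 g/mol
n = 344 / 85.08 = 4.04 ≈ 4
Molecular formula = (C4H5O2)4 = C16H20O8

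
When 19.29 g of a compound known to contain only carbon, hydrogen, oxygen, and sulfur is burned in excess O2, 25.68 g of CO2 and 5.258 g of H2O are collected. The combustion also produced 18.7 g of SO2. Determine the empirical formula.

C4H4OS2

mol C = 25.68 / 44.01 = 0.5835; mass C = 0.5835 × 12.01 = 7.008 g
mol H = 2 × (5.258 / 18.02) = 0.5836; mass H = 0.5836 × 1.008 = 0.5882 g
mol S = 18.7 / 64.07 = 0.2919; mass S = 9.360 g
mass O = 19.29 − (16.96) = 2.334 g → mol O = 0.1459
Smallest is O at 0.1459 mol; normalising gives C 4.001, H 4.001, O 1.000, S 2.001
≈ 4:4:1:2 → C4H4OS2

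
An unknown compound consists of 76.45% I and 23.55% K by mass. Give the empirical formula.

Assume 100 g: 76.45 g I, 23.55 g K.
Moles — I: 76.45 / 126.90 = 0.6024 mol; K: 23.55 / 39.10 = 0.6023 mol
Divide by the smallest (0.6023 mol K): I 1.000, K 1.000
Ratio ≈ 1:1, so the empirical formula is IK

IK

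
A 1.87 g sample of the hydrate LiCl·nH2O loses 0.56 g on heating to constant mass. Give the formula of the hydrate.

LiCl·H2O

Mass of anhydrous LiCl = 1.87 − 0.56 = 1.31 g
mol H2O = 0.56 / 18.02 = 0.03108
Molar mass of LiCl = 42.39 g/mol → mol LiCl = 1.31 / 42.39 = 0.0309
n = 0.03108 / 0.0309 = 1.01 ≈ 1 → LiCl·H2O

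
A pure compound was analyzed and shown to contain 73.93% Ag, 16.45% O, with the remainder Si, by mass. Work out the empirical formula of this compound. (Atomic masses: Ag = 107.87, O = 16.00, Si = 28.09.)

Ag2O3Si

Assume 100 g: 73.93 g Ag, 16.45 g O, 9.62 g Si.
n(Ag) = 73.93/107.87 = 0.6854, n(O) = 16.45/16.00 = 1.028, n(Si) = 9.62/28.09 = 0.3425
Divide by the smallest (0.3425 mol Si): Ag 2.001, O 3.002, Si 1.000
→ Ag2O3Si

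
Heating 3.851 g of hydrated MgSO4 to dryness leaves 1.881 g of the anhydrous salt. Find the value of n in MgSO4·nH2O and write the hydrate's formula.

MgSO4·7H2O

Mass of water lost = 3.851 − 1.881 = 1.97 g → 1.97 / 18.02 = 0.1093 mol H2O
Molar mass of MgSO4 = 120.38 g/mol → mol MgSO4 = 1.881 / 120.38 = 0.01563
n = 0.1093 / 0.01563 = 7.00 ≈ 7 → MgSO4·7H2O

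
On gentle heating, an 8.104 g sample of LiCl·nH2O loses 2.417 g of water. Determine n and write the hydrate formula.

Mass of anhydrous LiCl = 8.104 − 2.417 = 5.687 g
mol H2O = 2.417 / 18.02 = 0.1341
Molar mass of LiCl = 42.39 g/mol → mol LiCl = 5.687 / 42.39 = 0.1342
n = 0.1341 / 0.1342 = 1.00 ≈ 1 → LiCl·H2O

LiCl·H2O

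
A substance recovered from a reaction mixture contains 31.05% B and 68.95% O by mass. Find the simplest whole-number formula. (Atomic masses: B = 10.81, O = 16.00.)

B2O3

Assume 100 g: 31.05 g B, 68.95 g O.
Moles — B: 31.05 / 10.81 = 2.872 mol; O: 68.95 / 16.00 = 4.309 mol
Ratios (÷ 2.872): B 1.000, O 1.500
Multiply by 2: B 2.00, O 3.00 → B2O3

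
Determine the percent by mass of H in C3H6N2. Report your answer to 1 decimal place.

Molar mass = 3(12.01) + 6(1.008) + 2(14.01) = 70.098 g/mol
Mass of H per mole = 6 × 1.008 = 6.048 g
% H = 6.048 / 70.098 × 100 = 8.6%

8.6%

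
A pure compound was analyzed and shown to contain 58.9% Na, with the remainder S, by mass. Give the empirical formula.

Assume 100 g: 58.9 g Na, 41.1 g S.
Na: 58.9 g ÷ 22.99 g/mol = 2.562 mol
S: 41.1 g ÷ 32.07 g/mol = 1.282 mol
Ratios (÷ 1.282): Na 1.999, S 1.000
→ Na2S

Na2S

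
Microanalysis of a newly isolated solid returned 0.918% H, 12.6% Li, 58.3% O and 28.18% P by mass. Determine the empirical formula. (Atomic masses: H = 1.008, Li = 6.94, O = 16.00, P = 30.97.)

Assume 100 g: 0.918 g H, 12.6 g Li, 58.3 g O, 28.18 g P.
n(H) = 0.918/1.008 = 0.9107, n(Li) = 12.6/6.94 = 1.816, n(O) = 58.3/16.00 = 3.644, n(P) = 28.18/30.97 = 0.9099
Smallest is P at 0.9099 mol; normalising gives H 1.001, Li 1.995, O 4.005, P 1.000
→ HLi2O4P

HLi2O4P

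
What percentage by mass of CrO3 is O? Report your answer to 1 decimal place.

Molar mass = 1(52.00) + 3(16.00) = 100.000 g/mol
Mass of O per mole = 3 × 16.00 = 48.000 g
% O = 48.000 / 100.000 × 100 = 48.0%

48.0%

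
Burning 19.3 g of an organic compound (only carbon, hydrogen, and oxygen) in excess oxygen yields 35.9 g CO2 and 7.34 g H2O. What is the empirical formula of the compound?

mol C = 35.9 / 44.01 = 0.8157; mass C = 0.8157 × 12.01 = 9.797 g
mol H = 2 × (7.34 / 18.02) = 0.8147; mass H = 0.8147 × 1.008 = 0.8212 g
mass O = 19.3 − (10.62) = 8.682 g → mol O = 0.5426
Ratios (÷ 0.5426): C 1.503, H 1.501, O 1.000
Scaling by 2: C 3.01, H 3.00, O 2.00 → C3H3O2

C3H3O2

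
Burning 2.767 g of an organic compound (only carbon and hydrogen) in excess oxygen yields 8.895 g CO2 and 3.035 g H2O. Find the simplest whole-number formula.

C3H5

mol C = 8.895 / 44.01 = 0.2021; mass C = 0.2021 × 12.01 = 2.427 g
mol H = 2 × (3.035 / 18.02) = 0.3368; mass H = 0.3368 × 1.008 = 0.3395 g
Ratios (÷ 0.2021): C 1.000, H 1.667
Scaling by 3: C 3.00, H 5.00 → C3H5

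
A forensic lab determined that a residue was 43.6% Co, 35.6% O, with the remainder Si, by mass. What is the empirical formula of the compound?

Assume 100 g: 43.6 g Co, 35.6 g O, 20.8 g Si.
Co: 43.6 g ÷ 58.93 g/mol = 0.7399 mol
O: 35.6 g ÷ 16.00 g/mol = 2.225 mol
Si: 20.8 g ÷ 28.09 g/mol = 0.7405 mol
Ratios (÷ 0.7399): Co 1.000, O 3.007, Si 1.001
Ratio ≈ 1:3:1, so the empirical formula is CoO3Si

CoO3Si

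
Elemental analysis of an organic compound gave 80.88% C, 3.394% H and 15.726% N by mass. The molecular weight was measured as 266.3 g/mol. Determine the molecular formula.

Assume 100 g: 80.88 g C, 3.394 g H, 15.726 g N.
Moles — C: 80.88 / 12.01 = 6.734 mol; H: 3.394 / 1.008 = 3.367 mol; N: 15.726 / 14.01 = 1.122 mol
Divide by the smallest (1.122 mol N): C 6.000, H 3.000, N 1.000
≈ 6:3:1 → C6H3N
Empirical-formula mass = 89.09 g/mol
n = 266.3 / 89.09 = 2.99 ≈ 3
Molecular formula = (C6H3N)×3 = C18H9N3

C18H9N3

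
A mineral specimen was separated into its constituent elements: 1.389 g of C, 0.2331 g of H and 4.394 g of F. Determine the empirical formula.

CH2F2

C: 1.389 g ÷ 12.01 g/mol = 0.1157 mol
H: 0.2331 g ÷ 1.008 g/mol = 0.2313 mol
F: 4.394 g ÷ 19.00 g/mol = 0.2313 mol
Ratios (÷ 0.1157): C 1.000, H 2.000, F 2.000
Ratio ≈ 1:2:2, so the empirical formula is CH2F2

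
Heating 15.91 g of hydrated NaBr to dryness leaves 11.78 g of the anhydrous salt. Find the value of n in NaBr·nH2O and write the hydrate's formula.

Mass of water lost = 15.91 − 11.78 = 4.13 g → 4.13 / 18.02 = 0.2292 mol H2O
Molar mass of NaBr = 102.89 g/mol → mol NaBr = 11.78 / 102.89 = 0.1145
n = 0.2292 / 0.1145 = 2.00 ≈ 2 → NaBr·2H2O

NaBr·2H2O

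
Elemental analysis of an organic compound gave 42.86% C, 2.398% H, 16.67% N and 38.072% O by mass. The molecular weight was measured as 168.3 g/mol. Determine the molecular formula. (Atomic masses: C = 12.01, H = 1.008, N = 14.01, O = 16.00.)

Assume 100 g: 42.86 g C, 2.398 g H, 16.67 g N, 38.072 g O.
Moles — C: 42.86 / 12.01 = 3.569 mol; H: 2.398 / 1.008 = 2.379 mol; N: 16.67 / 14.01 = 1.19 mol; O: 38.072 / 16.00 = 2.38 mol
Smallest is N at 1.19 mol; normalising gives C 2.999, H 1.999, N 1.000, O 2.000
≈ 3:2:1:2 → C3H2NO2
Empirical-formula mass = 84.06 g/mol
n = 168.3 / 84.06 = 2.00 ≈ 2
Molecular formula = (C3H2NO2)×2 = C6H4N2O4

C6H4N2O4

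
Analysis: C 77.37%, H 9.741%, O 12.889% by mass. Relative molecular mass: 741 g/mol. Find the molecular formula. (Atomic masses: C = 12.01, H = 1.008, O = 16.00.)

Assume 100 g: 77.37 g C, 9.741 g H, 12.889 g O.
Moles — C: 77.37 / 12.01 = 6.442 mol; H: 9.741 / 1.008 = 9.664 mol; O: 12.889 / 16.00 = 0.8056 mol
Smallest is O at 0.8056 mol; normalising gives C 7.997, H 11.996, O 1.000
≈ 8:12:1 → C8H12O
Empirical-formula mass = 124.18 g/mol
n = 741 / 124.18 = 5.97 ≈ 6
Molecular formula = (C8H12O)×6 = C48H72O6

C48H72O6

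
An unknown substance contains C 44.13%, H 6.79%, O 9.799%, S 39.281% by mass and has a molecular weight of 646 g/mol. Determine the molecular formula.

C24H44O4S8

Assume 100 g: 44.13 g C, 6.79 g H, 9.799 g O, 39.281 g S.
C: 44.13 g ÷ 12.01 g/mol = 3.674 mol
H: 6.79 g ÷ 1.008 g/mol = 6.736 mol
O: 9.799 g ÷ 16.00 g/mol = 0.6124 mol
S: 39.281 g ÷ 32.07 g/mol = 1.225 mol
Ratios (÷ 0.6124): C 6.000, H 10.999, O 1.000, S 2.000
→ C6H11OS2
Empirical-formula mass = 163.29 g/mol
n = 646 / 163.29 = 3.96 ≈ 4
Molecular formula = (C6H11OS2)×4 = C24H44O4S8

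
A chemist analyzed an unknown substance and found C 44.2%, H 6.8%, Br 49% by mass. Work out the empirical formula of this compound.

Assume 100 g: 44.2 g C, 6.8 g H, 49 g Br.
n(C) = 44.2/12.01 = 3.68, n(H) = 6.8/1.008 = 6.746, n(Br) = 49/79.90 = 0.6133
Smallest is Br at 0.6133 mol; normalising gives C 6.001, H 11.000, Br 1.000
Ratio ≈ 6:11:1, so the empirical formula is C6H11Br

C6H11Br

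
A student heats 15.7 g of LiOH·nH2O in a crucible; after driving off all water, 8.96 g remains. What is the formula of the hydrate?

LiOH·H2O

Mass of water lost = 15.7 − 8.96 = 6.74 g → 6.74 / 18.02 = 0.374 mol H2O
Molar mass of LiOH = 23.95 g/mol → mol LiOH = 8.96 / 23.95 = 0.3741
n = 0.374 / 0.3741 = 1.00 ≈ 1 → LiOH·H2O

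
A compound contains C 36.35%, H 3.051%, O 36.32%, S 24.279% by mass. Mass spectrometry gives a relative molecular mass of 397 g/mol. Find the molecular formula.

C12H12O9S3

Assume 100 g: 36.35 g C, 3.051 g H, 36.32 g O, 24.279 g S.
n(C) = 36.35/12.01 = 3.027, n(H) = 3.051/1.008 = 3.027, n(O) = 36.32/16.00 = 2.27, n(S) = 24.279/32.07 = 0.7571
Smallest is S at 0.7571 mol; normalising gives C 3.998, H 3.998, O 2.998, S 1.000
≈ 4:4:3:1 → C4H4O3S
Empirical-formula mass = 132.14 g/mol
n = 397 / 132.14 = 3.00 ≈ 3
Molecular formula = (C4H4O3S)×3 = C12H12O9S3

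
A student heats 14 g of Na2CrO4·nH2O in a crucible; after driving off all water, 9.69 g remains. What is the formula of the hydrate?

Na2CrO4·4H2O

Mass of water lost = 14 − 9.69 = 4.31 g → 4.31 / 18.02 = 0.2392 mol H2O
Molar mass of Na2CrO4 = 161.98 g/mol → mol Na2CrO4 = 9.69 / 161.98 = 0.05982
n = 0.2392 / 0.05982 = 4.00 ≈ 4 → Na2CrO4·4H2O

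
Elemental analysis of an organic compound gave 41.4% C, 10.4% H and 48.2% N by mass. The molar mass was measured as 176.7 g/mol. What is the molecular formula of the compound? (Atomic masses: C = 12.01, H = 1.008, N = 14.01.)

Assume 100 g: 41.4 g C, 10.4 g H, 48.2 g N.
C: 41.4 g ÷ 12.01 g/mol = 3.447 mol
H: 10.4 g ÷ 1.008 g/mol = 10.32 mol
N: 48.2 g ÷ 14.01 g/mol = 3.44 mol
Smallest is N at 3.44 mol; normalising gives C 1.002, H 2.999, N 1.000
→ CH3N
Empirical-formula mass = 29.04 g/mol
n = 176.7 / 29.04 = 6.08 ≈ 6
Molecular formula = (CH3N)×6 = C6H18N6

C6H18N6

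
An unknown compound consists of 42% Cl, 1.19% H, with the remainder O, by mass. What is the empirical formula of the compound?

Assume 100 g: 42 g Cl, 1.19 g H, 56.81 g O.
Moles — Cl: 42 / 35.45 = 1.185 mol; H: 1.19 / 1.008 = 1.181 mol; O: 56.81 / 16.00 = 3.551 mol
Ratios (÷ 1.181): Cl 1.004, H 1.000, O 3.008
≈ 1:1:3 → ClHO3

ClHO3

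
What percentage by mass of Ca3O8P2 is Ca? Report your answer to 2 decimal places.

Molar mass = 3(40.08) + 8(16.00) + 2(30.97) = 310.180 g/mol
Mass of Ca per mole = 3 × 40.08 = 120.240 g
% Ca = 120.240 / 310.180 × 100 = 38.76%

38.76%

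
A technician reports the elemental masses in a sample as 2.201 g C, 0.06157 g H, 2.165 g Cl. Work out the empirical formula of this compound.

n(C) = 2.201/12.01 = 0.1833, n(H) = 0.06157/1.008 = 0.06108, n(Cl) = 2.165/35.45 = 0.06107
Ratios (÷ 0.06107): C 3.001, H 1.000, Cl 1.000
Ratio ≈ 3:1:1, so the empirical formula is C3HCl

C3HCl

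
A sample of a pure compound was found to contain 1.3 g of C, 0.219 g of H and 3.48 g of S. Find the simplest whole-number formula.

CH2S

n(C) = 1.3/12.01 = 0.1082, n(H) = 0.219/1.008 = 0.2173, n(S) = 3.48/32.07 = 0.1085
Divide by the smallest (0.1082 mol C): C 1.000, H 2.007, S 1.002
≈ 1:2:1 → CH2S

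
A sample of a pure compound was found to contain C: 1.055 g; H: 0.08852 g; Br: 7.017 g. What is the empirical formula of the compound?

C: 1.055 g ÷ 12.01 g/mol = 0.08784 mol
H: 0.08852 g ÷ 1.008 g/mol = 0.08782 mol
Br: 7.017 g ÷ 79.90 g/mol = 0.08782 mol
Smallest is H at 0.08782 mol; normalising gives C 1.000, H 1.000, Br 1.000
Ratio ≈ 1:1:1, so the empirical formula is CHBr

CHBr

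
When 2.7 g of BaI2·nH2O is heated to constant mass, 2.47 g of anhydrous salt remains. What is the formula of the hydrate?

BaI2·2H2O

Mass of water lost = 2.7 − 2.47 = 0.23 g → 0.23 / 18.02 = 0.01276 mol H2O
Molar mass of BaI2 = 391.13 g/mol → mol BaI2 = 2.47 / 391.13 = 0.006315
n = 0.01276 / 0.006315 = 2.02 ≈ 2 → BaI2·2H2O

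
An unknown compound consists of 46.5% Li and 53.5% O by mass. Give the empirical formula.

Assume 100 g: 46.5 g Li, 53.5 g O.
Li: 46.5 g ÷ 6.94 g/mol = 6.7 mol
O: 53.5 g ÷ 16.00 g/mol = 3.344 mol
Ratios (÷ 3.344): Li 2.004, O 1.000
→ Li2O

Li2O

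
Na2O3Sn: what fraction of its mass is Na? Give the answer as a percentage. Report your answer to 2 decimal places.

Molar mass = 2(22.99) + 3(16.00) + 1(118.71) = 212.690 g/mol
Mass of Na per mole = 2 × 22.99 = 45.980 g
% Na = 45.980 / 212.690 × 100 = 21.62%

21.62%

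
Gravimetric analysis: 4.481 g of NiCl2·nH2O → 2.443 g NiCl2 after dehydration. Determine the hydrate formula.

Mass of water lost = 4.481 − 2.443 = 2.038 g → 2.038 / 18.02 = 0.1131 mol H2O
Molar mass of NiCl2 = 129.59 g/mol → mol NiCl2 = 2.443 / 129.59 = 0.01885
n = 0.1131 / 0.01885 = 6.00 ≈ 6 → NiCl2·6H2O

NiCl2·6H2O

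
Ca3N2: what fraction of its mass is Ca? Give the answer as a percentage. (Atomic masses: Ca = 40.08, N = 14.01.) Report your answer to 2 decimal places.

81.10%

Molar mass = 3(40.08) + 2(14.01) = 148.260 g/mol
Mass of Ca per mole = 3 × 40.08 = 120.240 g
% Ca = 120.240 / 148.260 × 100 = 81.10%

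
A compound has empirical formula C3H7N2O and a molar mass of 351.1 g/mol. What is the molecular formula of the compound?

Empirical-formula mass = 87.11 g/mol
n = 351.1 / 87.11 = 4.03 ≈ 4
Molecular formula = (C3H7N2O)4 = C12H28N8O4

C12H28N8O4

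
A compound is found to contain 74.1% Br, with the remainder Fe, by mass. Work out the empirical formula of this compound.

Assume 100 g: 74.1 g Br, 25.9 g Fe.
Br: 74.1 g ÷ 79.90 g/mol = 0.9274 mol
Fe: 25.9 g ÷ 55.85 g/mol = 0.4637 mol
Smallest is Fe at 0.4637 mol; normalising gives Br 2.000, Fe 1.000
→ Br2Fe

Br2Fe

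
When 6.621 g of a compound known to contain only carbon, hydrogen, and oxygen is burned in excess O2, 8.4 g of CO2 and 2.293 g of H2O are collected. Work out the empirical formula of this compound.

mol C = 8.4 / 44.01 = 0.1909; mass C = 0.1909 × 12.01 = 2.292 g
mol H = 2 × (2.293 / 18.02) = 0.2545; mass H = 0.2545 × 1.008 = 0.2565 g
mass O = 6.621 − (2.549) = 4.072 g → mol O = 0.2545
Smallest is C at 0.1909 mol; normalising gives C 1.000, H 1.333, O 1.333
Scaling by 3: C 3.00, H 4.00, O 4.00 → C3H4O4

C3H4O4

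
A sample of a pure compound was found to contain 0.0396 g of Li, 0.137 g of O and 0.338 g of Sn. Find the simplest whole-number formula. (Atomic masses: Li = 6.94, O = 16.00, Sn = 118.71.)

n(Li) = 0.0396/6.94 = 0.005706, n(O) = 0.137/16.00 = 0.008563, n(Sn) = 0.338/118.71 = 0.002847
Smallest is Sn at 0.002847 mol; normalising gives Li 2.004, O 3.007, Sn 1.000
Ratio ≈ 2:3:1, so the empirical formula is Li2O3Sn

Li2O3Sn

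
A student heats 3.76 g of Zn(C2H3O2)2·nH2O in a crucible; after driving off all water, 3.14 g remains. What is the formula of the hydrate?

Mass of water lost = 3.76 − 3.14 = 0.62 g → 0.62 / 18.02 = 0.03441 mol H2O
Molar mass of Zn(C2H3O2)2 = 183.47 g/mol → mol Zn(C2H3O2)2 = 3.14 / 183.47 = 0.01711
n = 0.03441 / 0.01711 = 2.01 ≈ 2 → Zn(C2H3O2)2·2H2O

Zn(C2H3O2)2·2H2O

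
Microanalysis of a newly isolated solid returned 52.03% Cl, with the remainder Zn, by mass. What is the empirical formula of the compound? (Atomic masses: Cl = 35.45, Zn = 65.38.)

Cl2Zn

Assume 100 g: 52.03 g Cl, 47.97 g Zn.
Cl: 52.03 g ÷ 35.45 g/mol = 1.468 mol
Zn: 47.97 g ÷ 65.38 g/mol = 0.7337 mol
Divide by the smallest (0.7337 mol Zn): Cl 2.000, Zn 1.000
→ Cl2Zn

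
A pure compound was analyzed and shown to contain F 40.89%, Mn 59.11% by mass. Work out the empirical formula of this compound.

F2Mn

Assume 100 g: 40.89 g F, 59.11 g Mn.
F: 40.89 g ÷ 19.00 g/mol = 2.152 mol
Mn: 59.11 g ÷ 54.94 g/mol = 1.076 mol
Smallest is Mn at 1.076 mol; normalising gives F 2.000, Mn 1.000
≈ 2:1 → F2Mn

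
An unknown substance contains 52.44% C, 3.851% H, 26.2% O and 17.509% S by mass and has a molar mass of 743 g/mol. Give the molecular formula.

C32H28O12S4

Assume 100 g: 52.44 g C, 3.851 g H, 26.2 g O, 17.509 g S.
Moles — C: 52.44 / 12.01 = 4.366 mol; H: 3.851 / 1.008 = 3.82 mol; O: 26.2 / 16.00 = 1.637 mol; S: 17.509 / 32.07 = 0.546 mol
Divide by the smallest (0.546 mol S): C 7.998, H 6.998, O 2.999, S 1.000
→ C8H7O3S
Empirical-formula mass = 183.21 g/mol
n = 743 / 183.21 = 4.06 ≈ 4
Molecular formula = (C8H7O3S)×4 = C32H28O12S4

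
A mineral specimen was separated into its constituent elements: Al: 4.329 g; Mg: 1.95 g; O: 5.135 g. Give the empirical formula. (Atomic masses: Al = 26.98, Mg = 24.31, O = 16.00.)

Al2MgO4

n(Al) = 4.329/26.98 = 0.1605, n(Mg) = 1.95/24.31 = 0.08021, n(O) = 5.135/16.00 = 0.3209
Divide by the smallest (0.08021 mol Mg): Al 2.000, Mg 1.000, O 4.001
→ Al2MgO4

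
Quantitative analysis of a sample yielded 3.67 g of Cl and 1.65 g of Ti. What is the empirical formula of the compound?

Cl: 3.67 g ÷ 35.45 g/mol = 0.1035 mol
Ti: 1.65 g ÷ 47.87 g/mol = 0.03447 mol
Ratios (÷ 0.03447): Cl 3.004, Ti 1.000
→ Cl3Ti

Cl3Ti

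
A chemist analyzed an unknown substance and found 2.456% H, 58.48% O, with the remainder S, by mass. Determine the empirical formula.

Assume 100 g: 2.456 g H, 58.48 g O, 39.064 g S.
H: 2.456 g ÷ 1.008 g/mol = 2.437 mol
O: 58.48 g ÷ 16.00 g/mol = 3.655 mol
S: 39.064 g ÷ 32.07 g/mol = 1.218 mol
Smallest is S at 1.218 mol; normalising gives H 2.000, O 3.001, S 1.000
≈ 2:3:1 → H2O3S

H2O3S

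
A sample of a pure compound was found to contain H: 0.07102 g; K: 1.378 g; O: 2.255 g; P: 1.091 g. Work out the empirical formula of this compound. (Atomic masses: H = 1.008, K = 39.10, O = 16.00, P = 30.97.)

H2KO4P

n(H) = 0.07102/1.008 = 0.07046, n(K) = 1.378/39.10 = 0.03524, n(O) = 2.255/16.00 = 0.1409, n(P) = 1.091/30.97 = 0.03523
Ratios (÷ 0.03523): H 2.000, K 1.000, O 4.001, P 1.000
≈ 2:1:4:1 → H2KO4P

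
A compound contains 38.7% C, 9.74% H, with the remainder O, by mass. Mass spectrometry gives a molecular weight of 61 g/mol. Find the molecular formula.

C2H6O2

Assume 100 g: 38.7 g C, 9.74 g H, 51.56 g O.
Moles — C: 38.7 / 12.01 = 3.222 mol; H: 9.74 / 1.008 = 9.663 mol; O: 51.56 / 16.00 = 3.223 mol
Divide by the smallest (3.222 mol C): C 1.000, H 2.999, O 1.000
→ CH3O
Empirical-formula mass = 31.03 g/mol
n = 61 / 31.03 = 1.97 ≈ 2
Molecular formula = (CH3O)×2 = C2H6O2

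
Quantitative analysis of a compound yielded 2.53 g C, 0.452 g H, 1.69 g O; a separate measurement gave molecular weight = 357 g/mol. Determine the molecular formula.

n(C) = 2.53/12.01 = 0.2107, n(H) = 0.452/1.008 = 0.4484, n(O) = 1.69/16.00 = 0.1056
Ratios (÷ 0.1056): C 1.994, H 4.245, O 1.000
×4: C 7.98, H 16.98, O 4.00 → C8H17O4
Empirical-formula mass = 177.22 g/mol
n = 357 / 177.22 = 2.01 ≈ 2
Molecular formula = (C8H17O4)×2 = C16H34O8

C16H34O8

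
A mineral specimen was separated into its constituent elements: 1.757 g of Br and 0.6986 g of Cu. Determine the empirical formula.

n(Br) = 1.757/79.90 = 0.02199, n(Cu) = 0.6986/63.55 = 0.01099
Ratios (÷ 0.01099): Br 2.000, Cu 1.000
≈ 2:1 → Br2Cu

Br2Cu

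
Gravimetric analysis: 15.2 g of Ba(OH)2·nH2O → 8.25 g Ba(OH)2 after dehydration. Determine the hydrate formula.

Ba(OH)2·8H2O

Mass of water lost = 15.2 − 8.25 = 6.95 g → 6.95 / 18.02 = 0.3857 mol H2O
Molar mass of Ba(OH)2 = 171.35 g/mol → mol Ba(OH)2 = 8.25 / 171.35 = 0.04815
n = 0.3857 / 0.04815 = 8.01 ≈ 8 → Ba(OH)2·8H2O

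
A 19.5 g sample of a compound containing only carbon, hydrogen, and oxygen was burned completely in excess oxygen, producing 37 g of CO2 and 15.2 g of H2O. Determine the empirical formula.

C7H14O4

mol C = 37 / 44.01 = 0.8407; mass C = 0.8407 × 12.01 = 10.10 g
mol H = 2 × (15.2 / 18.02) = 1.687; mass H = 1.687 × 1.008 = 1.701 g
mass O = 19.5 − (11.80) = 7.702 g → mol O = 0.4814
Ratios (÷ 0.4814): C 1.746, H 3.504, O 1.000
Multiply by 4: C 6.99, H 14.02, O 4.00 → C7H14O4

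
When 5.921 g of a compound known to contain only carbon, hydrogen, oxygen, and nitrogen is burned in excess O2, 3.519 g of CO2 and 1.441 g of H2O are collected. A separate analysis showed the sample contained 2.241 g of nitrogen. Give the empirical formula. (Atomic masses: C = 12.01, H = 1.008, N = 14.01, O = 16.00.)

mol C = 3.519 / 44.01 = 0.07996; mass C = 0.07996 × 12.01 = 0.9603 g
mol H = 2 × (1.441 / 18.02) = 0.1599; mass H = 0.1599 × 1.008 = 0.1612 g
mol N = 2.241 / 14.01 = 0.1600
mass O = 5.921 − (3.363) = 2.558 g → mol O = 0.1599
Smallest is C at 0.07996 mol; normalising gives C 1.000, H 2.000, N 2.000, O 2.000
≈ 1:2:2:2 → CH2N2O2

CH2N2O2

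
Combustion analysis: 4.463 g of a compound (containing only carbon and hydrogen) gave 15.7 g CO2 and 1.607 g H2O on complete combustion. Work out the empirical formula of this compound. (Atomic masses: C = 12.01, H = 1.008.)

mol C = 15.7 / 44.01 = 0.3567; mass C = 0.3567 × 12.01 = 4.284 g
mol H = 2 × (1.607 / 18.02) = 0.1784; mass H = 0.1784 × 1.008 = 0.1798 g
Divide by the smallest (0.1784 mol H): C 2.000, H 1.000
→ C2H

C2H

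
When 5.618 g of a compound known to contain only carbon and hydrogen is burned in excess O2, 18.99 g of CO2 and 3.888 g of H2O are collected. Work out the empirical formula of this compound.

CH

mol C = 18.99 / 44.01 = 0.4315; mass C = 0.4315 × 12.01 = 5.182 g
mol H = 2 × (3.888 / 18.02) = 0.4315; mass H = 0.4315 × 1.008 = 0.4350 g
Ratios (÷ 0.4315): C 1.000, H 1.000
→ CH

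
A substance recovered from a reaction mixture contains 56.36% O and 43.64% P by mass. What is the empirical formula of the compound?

Assume 100 g: 56.36 g O, 43.64 g P.
O: 56.36 g ÷ 16.00 g/mol = 3.522 mol
P: 43.64 g ÷ 30.97 g/mol = 1.409 mol
Divide by the smallest (1.409 mol P): O 2.500, P 1.000
Scaling by 2: O 5.00, P 2.00 → O5P2

O5P2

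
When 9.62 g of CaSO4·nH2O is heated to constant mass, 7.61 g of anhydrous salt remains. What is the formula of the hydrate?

Mass of water lost = 9.62 − 7.61 = 2.01 g → 2.01 / 18.02 = 0.1115 mol H2O
Molar mass of CaSO4 = 136.15 g/mol → mol CaSO4 = 7.61 / 136.15 = 0.05589
n = 0.1115 / 0.05589 = 2.00 ≈ 2 → CaSO4·2H2O

CaSO4·2H2O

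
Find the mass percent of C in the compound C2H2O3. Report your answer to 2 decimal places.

Molar mass = 2(12.01) + 2(1.008) + 3(16.00) = 74.036 g/mol
Mass of C per mole = 2 × 12.01 = 24.020 g
% C = 24.020 / 74.036 × 100 = 32.44%

32.44%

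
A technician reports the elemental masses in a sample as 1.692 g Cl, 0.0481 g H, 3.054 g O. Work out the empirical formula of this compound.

ClHO4

Moles — Cl: 1.692 / 35.45 = 0.04773 mol; H: 0.0481 / 1.008 = 0.04772 mol; O: 3.054 / 16.00 = 0.1909 mol
Ratios (÷ 0.04772): Cl 1.000, H 1.000, O 4.000
Ratio ≈ 1:1:4, so the empirical formula is ClHO4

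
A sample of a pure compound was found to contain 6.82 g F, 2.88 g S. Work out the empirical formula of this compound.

Moles — F: 6.82 / 19.00 = 0.3589 mol; S: 2.88 / 32.07 = 0.0898 mol
Ratios (÷ 0.0898): F 3.997, S 1.000
→ F4S

F4S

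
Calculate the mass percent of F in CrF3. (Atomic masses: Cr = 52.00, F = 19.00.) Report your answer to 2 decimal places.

Molar mass = 1(52.00) + 3(19.00) = 109.000 g/mol
Mass of F per mole = 3 × 19.00 = 57.000 g
% F = 57.000 / 109.000 × 100 = 52.29%

52.29%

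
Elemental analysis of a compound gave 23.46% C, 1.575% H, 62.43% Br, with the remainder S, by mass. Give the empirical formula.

C5H4Br2S

Assume 100 g: 23.46 g C, 1.575 g H, 62.43 g Br, 12.535 g S.
n(C) = 23.46/12.01 = 1.953, n(H) = 1.575/1.008 = 1.562, n(Br) = 62.43/79.90 = 0.7814, n(S) = 12.535/32.07 = 0.3909
Ratios (÷ 0.3909): C 4.998, H 3.998, Br 1.999, S 1.000
Ratio ≈ 5:4:2:1, so the empirical formula is C5H4Br2S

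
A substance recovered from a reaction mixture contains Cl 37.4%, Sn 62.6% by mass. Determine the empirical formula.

Cl2Sn

Assume 100 g: 37.4 g Cl, 62.6 g Sn.
n(Cl) = 37.4/35.45 = 1.055, n(Sn) = 62.6/118.71 = 0.5273
Ratios (÷ 0.5273): Cl 2.001, Sn 1.000
≈ 2:1 → Cl2Sn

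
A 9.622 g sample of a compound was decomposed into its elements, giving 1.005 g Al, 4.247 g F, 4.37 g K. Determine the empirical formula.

AlF6K3

Al: 1.005 g ÷ 26.98 g/mol = 0.03725 mol
F: 4.247 g ÷ 19.00 g/mol = 0.2235 mol
K: 4.37 g ÷ 39.10 g/mol = 0.1118 mol
Divide by the smallest (0.03725 mol Al): Al 1.000, F 6.001, K 3.000
→ AlF6K3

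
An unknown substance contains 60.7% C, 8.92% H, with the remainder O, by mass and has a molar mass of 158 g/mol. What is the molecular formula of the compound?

Assume 100 g: 60.7 g C, 8.92 g H, 30.38 g O.
n(C) = 60.7/12.01 = 5.054, n(H) = 8.92/1.008 = 8.849, n(O) = 30.38/16.00 = 1.899
Ratios (÷ 1.899): C 2.662, H 4.661, O 1.000
Scaling by 3: C 7.99, H 13.98, O 3.00 → C8H14O3
Empirical-formula mass = 158.19 g/mol
n = 158 / 158.19 = 1.00 ≈ 1
Molecular formula = empirical formula = C8H14O3

C8H14O3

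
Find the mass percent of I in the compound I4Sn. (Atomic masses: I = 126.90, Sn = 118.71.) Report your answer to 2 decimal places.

81.05%

Molar mass = 4(126.90) + 1(118.71) = 626.310 g/mol
Mass of I per mole = 4 × 126.90 = 507.600 g
% I = 507.600 / 626.310 × 100 = 81.05%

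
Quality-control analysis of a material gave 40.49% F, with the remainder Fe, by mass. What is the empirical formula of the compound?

F2Fe

Assume 100 g: 40.49 g F, 59.51 g Fe.
n(F) = 40.49/19.00 = 2.131, n(Fe) = 59.51/55.85 = 1.066
Divide by the smallest (1.066 mol Fe): F 2.000, Fe 1.000
Ratio ≈ 2:1, so the empirical formula is F2Fe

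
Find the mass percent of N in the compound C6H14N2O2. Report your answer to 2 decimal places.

19.17%

Molar mass = 6(12.01) + 14(1.008) + 2(14.01) + 2(16.00) = 146.192 g/mol
Mass of N per mole = 2 × 14.01 = 28.020 g
% N = 28.020 / 146.192 × 100 = 19.17%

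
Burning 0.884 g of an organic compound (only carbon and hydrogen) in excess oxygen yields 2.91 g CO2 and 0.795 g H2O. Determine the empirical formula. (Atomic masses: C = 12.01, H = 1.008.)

C3H4

mol C = 2.91 / 44.01 = 0.06612; mass C = 0.06612 × 12.01 = 0.7941 g
mol H = 2 × (0.795 / 18.02) = 0.08824; mass H = 0.08824 × 1.008 = 0.08894 g
Smallest is C at 0.06612 mol; normalising gives C 1.000, H 1.334
×3: C 3.00, H 4.00 → C3H4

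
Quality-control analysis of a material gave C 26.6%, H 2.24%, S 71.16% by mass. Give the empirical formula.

CHS

Assume 100 g: 26.6 g C, 2.24 g H, 71.16 g S.
n(C) = 26.6/12.01 = 2.215, n(H) = 2.24/1.008 = 2.222, n(S) = 71.16/32.07 = 2.219
Divide by the smallest (2.215 mol C): C 1.000, H 1.003, S 1.002
Ratio ≈ 1:1:1, so the empirical formula is CHS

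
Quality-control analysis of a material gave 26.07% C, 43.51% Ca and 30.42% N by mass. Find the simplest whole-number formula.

C2CaN2

Assume 100 g: 26.07 g C, 43.51 g Ca, 30.42 g N.
C: 26.07 g ÷ 12.01 g/mol = 2.171 mol
Ca: 43.51 g ÷ 40.08 g/mol = 1.086 mol
N: 30.42 g ÷ 14.01 g/mol = 2.171 mol
Ratios (÷ 1.086): C 2.000, Ca 1.000, N 2.000
→ C2CaN2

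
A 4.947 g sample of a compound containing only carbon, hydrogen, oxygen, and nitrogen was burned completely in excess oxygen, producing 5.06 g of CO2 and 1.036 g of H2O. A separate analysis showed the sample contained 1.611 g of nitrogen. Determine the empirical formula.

mol C = 5.06 / 44.01 = 0.1150; mass C = 0.1150 × 12.01 = 1.381 g
mol H = 2 × (1.036 / 18.02) = 0.1150; mass H = 0.1150 × 1.008 = 0.1159 g
mol N = 1.611 / 14.01 = 0.1150
mass O = 4.947 − (3.108) = 1.839 g → mol O = 0.1150
Smallest is O at 0.115 mol; normalising gives C 1.000, H 1.000, N 1.000, O 1.000
→ CHNO

CHNO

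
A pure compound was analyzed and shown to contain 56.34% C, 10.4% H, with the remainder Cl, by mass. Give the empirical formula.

C5H11Cl

Assume 100 g: 56.34 g C, 10.4 g H, 33.26 g Cl.
Moles — C: 56.34 / 12.01 = 4.691 mol; H: 10.4 / 1.008 = 10.32 mol; Cl: 33.26 / 35.45 = 0.9382 mol
Smallest is Cl at 0.9382 mol; normalising gives C 5.000, H 10.997, Cl 1.000
→ C5H11Cl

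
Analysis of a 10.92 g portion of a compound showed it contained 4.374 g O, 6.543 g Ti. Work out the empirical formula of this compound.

O2Ti

n(O) = 4.374/16.00 = 0.2734, n(Ti) = 6.543/47.87 = 0.1367
Ratios (÷ 0.1367): O 2.000, Ti 1.000
→ O2Ti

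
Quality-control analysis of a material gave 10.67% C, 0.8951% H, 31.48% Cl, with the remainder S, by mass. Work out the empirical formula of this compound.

CHClS2

Assume 100 g: 10.67 g C, 0.8951 g H, 31.48 g Cl, 56.955 g S.
Moles — C: 10.67 / 12.01 = 0.8884 mol; H: 0.8951 / 1.008 = 0.888 mol; Cl: 31.48 / 35.45 = 0.888 mol; S: 56.955 / 32.07 = 1.776 mol
Divide by the smallest (0.888 mol H): C 1.000, H 1.000, Cl 1.000, S 2.000
→ CHClS2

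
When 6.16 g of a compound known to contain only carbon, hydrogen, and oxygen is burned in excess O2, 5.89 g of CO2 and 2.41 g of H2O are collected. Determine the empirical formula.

CH2O2

mol C = 5.89 / 44.01 = 0.1338; mass C = 0.1338 × 12.01 = 1.607 g
mol H = 2 × (2.41 / 18.02) = 0.2675; mass H = 0.2675 × 1.008 = 0.2696 g
mass O = 6.16 − (1.877) = 4.283 g → mol O = 0.2677
Ratios (÷ 0.1338): C 1.000, H 1.999, O 2.000
Ratio ≈ 1:2:2, so the empirical formula is CH2O2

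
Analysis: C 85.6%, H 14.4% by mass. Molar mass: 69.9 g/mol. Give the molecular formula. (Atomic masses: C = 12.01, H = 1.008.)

Assume 100 g: 85.6 g C, 14.4 g H.
C: 85.6 g ÷ 12.01 g/mol = 7.127 mol
H: 14.4 g ÷ 1.008 g/mol = 14.29 mol
Divide by the smallest (7.127 mol C): C 1.000, H 2.004
→ CH2
Empirical-formula mass = 14.03 g/mol
n = 69.9 / 14.03 = 4.98 ≈ 5
Molecular formula = (CH2)×5 = C5H10

C5H10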